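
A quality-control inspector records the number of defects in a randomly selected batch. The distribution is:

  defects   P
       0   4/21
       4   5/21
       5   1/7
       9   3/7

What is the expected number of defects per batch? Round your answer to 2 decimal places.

E[X] = (4/21)·0 + (5/21)·4 + (1/7)·5 + (3/7)·9
     = 116/21 ≈ 5.52

5.52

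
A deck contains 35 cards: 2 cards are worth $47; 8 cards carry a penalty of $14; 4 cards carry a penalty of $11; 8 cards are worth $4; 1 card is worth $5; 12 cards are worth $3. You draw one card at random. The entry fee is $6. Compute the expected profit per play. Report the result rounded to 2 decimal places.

-$5.69

E[payout] = (2/35)·47 + (8/35)·(-14) + (4/35)·(-11) + (8/35)·4 + (1/35)·5 + (12/35)·3 = 11/35
Expected profit = 11/35 − 6 = -199/35 ≈ -$5.69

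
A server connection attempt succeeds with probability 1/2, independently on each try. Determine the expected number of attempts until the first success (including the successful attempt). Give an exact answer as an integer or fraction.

2

For a geometric distribution, E[trials] = 1/p = 1/(1/2) = 2.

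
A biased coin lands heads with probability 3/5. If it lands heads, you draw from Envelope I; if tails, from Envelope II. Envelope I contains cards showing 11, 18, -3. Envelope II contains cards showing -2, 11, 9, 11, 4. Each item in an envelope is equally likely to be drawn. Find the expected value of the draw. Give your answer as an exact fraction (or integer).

196/25

E[X | Envelope I] = (11 + 18 − 3)/3 = 26/3
E[X | Envelope II] = (-2 + 11 + 9 + 11 + 4)/5 = 33/5
E[X] = (3/5)·26/3 + (2/5)·33/5 = 196/25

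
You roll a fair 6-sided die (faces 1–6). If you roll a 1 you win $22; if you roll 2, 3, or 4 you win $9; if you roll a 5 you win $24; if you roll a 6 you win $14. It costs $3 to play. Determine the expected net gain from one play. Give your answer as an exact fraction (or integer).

23/2 dollars

E[payout] = (1/2)·9 + (1/6)·14 + (1/6)·22 + (1/6)·24 = 29/2
Expected profit = 29/2 − 3 = 23/2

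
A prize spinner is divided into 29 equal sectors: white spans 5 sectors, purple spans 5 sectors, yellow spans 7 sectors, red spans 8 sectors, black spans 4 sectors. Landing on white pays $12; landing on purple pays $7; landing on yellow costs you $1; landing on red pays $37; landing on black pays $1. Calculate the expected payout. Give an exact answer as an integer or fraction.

388/29 dollars

E[payout] = (5/29)·12 + (5/29)·7 + (7/29)·(-1) + (8/29)·37 + (4/29)·1 = 388/29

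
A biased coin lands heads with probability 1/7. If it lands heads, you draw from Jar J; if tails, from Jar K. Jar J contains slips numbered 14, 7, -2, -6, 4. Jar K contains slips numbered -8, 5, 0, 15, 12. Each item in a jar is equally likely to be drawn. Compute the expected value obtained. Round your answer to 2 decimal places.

4.60

E[X | Jar J] = (14 + 7 − 2 − 6 + 4)/5 = 17/5
E[X | Jar K] = (-8 + 5 + 0 + 15 + 12)/5 = 24/5
E[X] = (1/7)·17/5 + (6/7)·24/5 = 23/5 ≈ 4.60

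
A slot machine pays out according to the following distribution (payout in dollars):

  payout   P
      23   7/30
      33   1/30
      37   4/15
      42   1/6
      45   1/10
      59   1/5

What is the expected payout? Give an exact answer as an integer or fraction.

1189/30 dollars

E[X] = (7/30)·23 + (1/30)·33 + (4/15)·37 + (1/6)·42 + (1/10)·45 + (1/5)·59
     = 1189/30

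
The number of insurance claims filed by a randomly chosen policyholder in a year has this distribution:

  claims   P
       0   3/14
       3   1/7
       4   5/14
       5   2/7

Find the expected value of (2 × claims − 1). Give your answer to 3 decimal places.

E[2x-1] = (3/14)·(-1) + (1/7)·5 + (5/14)·7 + (2/7)·9
     = 39/7 ≈ 5.571

5.571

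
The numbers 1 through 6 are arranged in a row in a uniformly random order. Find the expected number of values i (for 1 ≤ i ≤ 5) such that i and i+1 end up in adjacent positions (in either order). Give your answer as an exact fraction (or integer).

For each i ∈ {1,…,5}, let Xᵢ = 1 if i and i+1 are adjacent. P(Xᵢ=1) = 2·(6−1)!/6! = 2/6.
By linearity, E[ΣXᵢ] = (5)·(2/6) = 5/3.

5/3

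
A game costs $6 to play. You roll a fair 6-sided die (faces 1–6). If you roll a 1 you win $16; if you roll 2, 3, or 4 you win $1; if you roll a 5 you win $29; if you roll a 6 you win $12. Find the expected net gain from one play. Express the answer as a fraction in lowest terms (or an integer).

E[payout] = (1/2)·1 + (1/6)·12 + (1/6)·16 + (1/6)·29 = 10
Expected profit = 10 − 6 = 4

$4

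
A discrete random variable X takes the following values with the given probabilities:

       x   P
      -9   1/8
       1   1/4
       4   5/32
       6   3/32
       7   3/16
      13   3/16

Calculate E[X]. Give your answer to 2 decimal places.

4.06

E[X] = (1/8)·(-9) + (1/4)·1 + (5/32)·4 + (3/32)·6 + (3/16)·7 + (3/16)·13
     = 65/16 ≈ 4.06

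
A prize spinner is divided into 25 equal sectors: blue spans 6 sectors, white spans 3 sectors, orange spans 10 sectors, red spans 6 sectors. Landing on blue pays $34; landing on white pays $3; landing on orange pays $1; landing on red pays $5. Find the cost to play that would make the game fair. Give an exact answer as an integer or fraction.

E[payout] = (6/25)·34 + (3/25)·3 + (10/25)·1 + (6/25)·5 = 253/25
Fair fee = E[payout] = 253/25

253/25 dollars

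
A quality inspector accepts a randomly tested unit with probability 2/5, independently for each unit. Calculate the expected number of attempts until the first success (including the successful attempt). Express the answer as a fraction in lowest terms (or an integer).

For a geometric distribution, E[trials] = 1/p = 1/(2/5) = 5/2.

5/2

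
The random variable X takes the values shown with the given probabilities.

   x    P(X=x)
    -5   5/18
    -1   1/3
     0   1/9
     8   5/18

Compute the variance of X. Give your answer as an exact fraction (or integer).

893/36

E[X] = (5/18)·(-5) + (1/3)·(-1) + (1/9)·0 + (5/18)·8 = 1/2
E[X²] = (5/18)·25 + (1/3)·1 + (1/9)·0 + (5/18)·64 = 451/18
Var(X) = 451/18 − (1/2)² = 893/36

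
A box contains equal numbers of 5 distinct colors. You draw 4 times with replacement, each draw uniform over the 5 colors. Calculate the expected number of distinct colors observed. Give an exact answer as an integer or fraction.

Let Xⱼ=1 if type j appears at least once. P(Xⱼ=1) = 1 − ((5−1)/5)^4 = 369/625.
E[#distinct] = 5·369/625 = 369/125.

369/125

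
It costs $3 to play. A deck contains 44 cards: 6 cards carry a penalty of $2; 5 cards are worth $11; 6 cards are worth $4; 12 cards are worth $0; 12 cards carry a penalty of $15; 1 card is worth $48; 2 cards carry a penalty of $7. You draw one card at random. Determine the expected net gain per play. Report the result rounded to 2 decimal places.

E[payout] = (6/44)·(-2) + (5/44)·11 + (6/44)·4 + (12/44)·0 + (12/44)·(-15) + (1/44)·48 + (2/44)·(-7) = -79/44
Expected profit = -79/44 − 3 = -211/44 ≈ -$4.80

-$4.80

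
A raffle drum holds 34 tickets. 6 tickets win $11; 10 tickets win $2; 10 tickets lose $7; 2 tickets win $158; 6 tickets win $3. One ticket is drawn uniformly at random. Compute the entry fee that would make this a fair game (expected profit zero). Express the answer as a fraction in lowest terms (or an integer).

E[payout] = (6/34)·11 + (10/34)·2 + (10/34)·(-7) + (2/34)·158 + (6/34)·3 = 175/17
Fair fee = E[payout] = 175/17

175/17 dollars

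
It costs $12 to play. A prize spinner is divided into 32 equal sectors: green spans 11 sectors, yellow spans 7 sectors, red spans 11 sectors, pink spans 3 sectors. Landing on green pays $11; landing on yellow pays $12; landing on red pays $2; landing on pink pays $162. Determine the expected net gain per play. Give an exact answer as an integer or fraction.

329/32 dollars

E[payout] = (11/32)·11 + (7/32)·12 + (11/32)·2 + (3/32)·162 = 713/32
Expected profit = 713/32 − 12 = 329/32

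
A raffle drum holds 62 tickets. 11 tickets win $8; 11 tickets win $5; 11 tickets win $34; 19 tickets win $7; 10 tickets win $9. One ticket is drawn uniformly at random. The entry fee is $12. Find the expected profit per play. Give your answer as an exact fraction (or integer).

-2/31 dollars

E[payout] = (11/62)·8 + (11/62)·5 + (11/62)·34 + (19/62)·7 + (10/62)·9 = 370/31
Expected profit = 370/31 − 12 = -2/31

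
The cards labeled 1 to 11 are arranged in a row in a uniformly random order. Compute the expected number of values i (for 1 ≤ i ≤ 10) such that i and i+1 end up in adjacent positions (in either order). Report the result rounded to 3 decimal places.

For each i ∈ {1,…,10}, let Xᵢ = 1 if i and i+1 are adjacent. P(Xᵢ=1) = 2·(11−1)!/11! = 2/11.
By linearity, E[ΣXᵢ] = (10)·(2/11) = 20/11.
≈ 1.818

1.818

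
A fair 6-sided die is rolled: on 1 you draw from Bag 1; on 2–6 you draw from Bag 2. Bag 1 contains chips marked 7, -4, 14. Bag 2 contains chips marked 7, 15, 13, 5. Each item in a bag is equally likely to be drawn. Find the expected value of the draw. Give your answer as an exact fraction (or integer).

E[X | Bag 1] = (7 − 4 + 14)/3 = 17/3
E[X | Bag 2] = (7 + 15 + 13 + 5)/4 = 10
E[X] = (1/6)·17/3 + (5/6)·10 = 167/18

167/18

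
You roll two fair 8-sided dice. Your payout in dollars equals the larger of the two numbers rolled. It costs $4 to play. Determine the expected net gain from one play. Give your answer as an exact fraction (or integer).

Distribution of the larger of the two numbers rolled: 1 w.p. 1/64, 2 w.p. 3/64, 3 w.p. 5/64, 4 w.p. 7/64, 5 w.p. 9/64, 6 w.p. 11/64, …
E[payout] = (1/64)·1 + (3/64)·2 + (5/64)·3 + (7/64)·4 + (9/64)·5 + (11/64)·6 + (13/64)·7 + (15/64)·8 = 93/16
Expected profit = 93/16 − 4 = 29/16

29/16 dollars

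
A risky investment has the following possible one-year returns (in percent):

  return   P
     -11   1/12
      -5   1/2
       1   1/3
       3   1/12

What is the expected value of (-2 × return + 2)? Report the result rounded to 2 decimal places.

7.67

E[-2x+2] = (1/12)·24 + (1/2)·12 + (1/3)·0 + (1/12)·(-4)
     = 23/3 ≈ 7.67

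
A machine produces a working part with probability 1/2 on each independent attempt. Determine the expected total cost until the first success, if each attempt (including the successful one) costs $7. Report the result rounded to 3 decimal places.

$14.000

E[#attempts] = 1/p = 2; E[cost] = 7·2 = 14.
≈ 14.000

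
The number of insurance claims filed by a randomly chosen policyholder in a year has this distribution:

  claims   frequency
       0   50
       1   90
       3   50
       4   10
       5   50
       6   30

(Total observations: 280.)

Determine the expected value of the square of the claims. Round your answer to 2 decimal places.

Total = 280, so P(claims=0) = 50/280, etc.
E[X²] = (5/28)·0 + (9/28)·1 + (5/28)·9 + (1/28)·16 + (5/28)·25 + (3/28)·36
     = 303/28 ≈ 10.82

10.82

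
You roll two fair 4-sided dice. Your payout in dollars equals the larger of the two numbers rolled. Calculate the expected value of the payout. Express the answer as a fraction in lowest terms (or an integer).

Distribution of the larger of the two numbers rolled: 1 w.p. 1/16, 2 w.p. 3/16, 3 w.p. 5/16, 4 w.p. 7/16
E[payout] = (1/16)·1 + (3/16)·2 + (5/16)·3 + (7/16)·4 = 25/8

25/8 dollars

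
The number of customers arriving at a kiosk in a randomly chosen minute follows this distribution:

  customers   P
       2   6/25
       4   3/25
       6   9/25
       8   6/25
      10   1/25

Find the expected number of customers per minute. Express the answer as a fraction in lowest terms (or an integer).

136/25

E[X] = (6/25)·2 + (3/25)·4 + (9/25)·6 + (6/25)·8 + (1/25)·10
     = 136/25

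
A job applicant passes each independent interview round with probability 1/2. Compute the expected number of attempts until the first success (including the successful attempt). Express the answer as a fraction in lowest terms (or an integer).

For a geometric distribution, E[trials] = 1/p = 1/(1/2) = 2.

2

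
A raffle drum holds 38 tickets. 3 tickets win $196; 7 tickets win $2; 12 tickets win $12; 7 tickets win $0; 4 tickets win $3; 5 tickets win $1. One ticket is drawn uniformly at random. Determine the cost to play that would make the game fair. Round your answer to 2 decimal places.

E[payout] = (3/38)·196 + (7/38)·2 + (12/38)·12 + (7/38)·0 + (4/38)·3 + (5/38)·1 = 763/38
Fair fee = E[payout] = 763/38 ≈ $20.08

$20.08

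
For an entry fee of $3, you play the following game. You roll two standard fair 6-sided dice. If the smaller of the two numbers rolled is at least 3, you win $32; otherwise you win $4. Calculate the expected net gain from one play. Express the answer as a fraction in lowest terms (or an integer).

121/9 dollars

E[payout] = (5/9)·4 + (4/9)·32 = 148/9
Expected profit = 148/9 − 3 = 121/9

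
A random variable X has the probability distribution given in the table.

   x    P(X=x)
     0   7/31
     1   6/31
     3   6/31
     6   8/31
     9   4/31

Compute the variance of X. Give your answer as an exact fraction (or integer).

9168/961

E[X] = (7/31)·0 + (6/31)·1 + (6/31)·3 + (8/31)·6 + (4/31)·9 = 108/31
E[X²] = (7/31)·0 + (6/31)·1 + (6/31)·9 + (8/31)·36 + (4/31)·81 = 672/31
Var(X) = 672/31 − (108/31)² = 9168/961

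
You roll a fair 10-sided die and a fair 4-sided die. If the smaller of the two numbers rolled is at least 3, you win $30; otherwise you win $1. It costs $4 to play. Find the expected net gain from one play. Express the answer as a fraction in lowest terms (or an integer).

E[payout] = (3/5)·1 + (2/5)·30 = 63/5
Expected profit = 63/5 − 4 = 43/5

43/5 dollars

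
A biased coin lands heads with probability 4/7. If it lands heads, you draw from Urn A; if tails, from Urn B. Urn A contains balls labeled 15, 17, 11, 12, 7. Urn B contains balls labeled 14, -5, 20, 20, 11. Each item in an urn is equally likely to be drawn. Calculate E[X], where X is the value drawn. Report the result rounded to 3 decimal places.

12.229

E[X | Urn A] = (15 + 17 + 11 + 12 + 7)/5 = 62/5
E[X | Urn B] = (14 − 5 + 20 + 20 + 11)/5 = 12
E[X] = (4/7)·62/5 + (3/7)·12 = 428/35 ≈ 12.229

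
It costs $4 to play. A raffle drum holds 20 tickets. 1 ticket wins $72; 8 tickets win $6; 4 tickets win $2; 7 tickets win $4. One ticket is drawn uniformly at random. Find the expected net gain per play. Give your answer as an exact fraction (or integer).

E[payout] = (1/20)·72 + (8/20)·6 + (4/20)·2 + (7/20)·4 = 39/5
Expected profit = 39/5 − 4 = 19/5

19/5 dollars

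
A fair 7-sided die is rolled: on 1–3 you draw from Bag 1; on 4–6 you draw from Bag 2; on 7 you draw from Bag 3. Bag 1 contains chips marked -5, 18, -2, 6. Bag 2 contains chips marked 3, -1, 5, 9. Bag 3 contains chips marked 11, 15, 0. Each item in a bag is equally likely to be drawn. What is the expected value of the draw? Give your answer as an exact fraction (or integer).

E[X | Bag 1] = (-5 + 18 − 2 + 6)/4 = 17/4
E[X | Bag 2] = (3 − 1 + 5 + 9)/4 = 4
E[X | Bag 3] = (11 + 15 + 0)/3 = 26/3
E[X] = (3/7)·17/4 + (3/7)·4 + (1/7)·26/3 = 401/84

401/84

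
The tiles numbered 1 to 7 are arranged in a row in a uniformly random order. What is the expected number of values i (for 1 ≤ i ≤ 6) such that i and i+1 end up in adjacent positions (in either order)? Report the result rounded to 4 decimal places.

1.7143

For each i ∈ {1,…,6}, let Xᵢ = 1 if i and i+1 are adjacent. P(Xᵢ=1) = 2·(7−1)!/7! = 2/7.
By linearity, E[ΣXᵢ] = (6)·(2/7) = 12/7.
≈ 1.7143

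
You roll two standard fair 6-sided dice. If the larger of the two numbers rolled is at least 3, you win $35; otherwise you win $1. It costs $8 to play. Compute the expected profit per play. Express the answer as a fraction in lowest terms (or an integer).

E[payout] = (1/9)·1 + (8/9)·35 = 281/9
Expected profit = 281/9 − 8 = 209/9

209/9 dollars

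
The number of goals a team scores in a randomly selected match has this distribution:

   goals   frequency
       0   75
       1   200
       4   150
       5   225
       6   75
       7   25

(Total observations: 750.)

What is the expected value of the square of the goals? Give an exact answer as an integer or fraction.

81/5

Total = 750, so P(goals=0) = 75/750, etc.
E[X²] = (1/10)·0 + (4/15)·1 + (1/5)·16 + (3/10)·25 + (1/10)·36 + (1/30)·49
     = 81/5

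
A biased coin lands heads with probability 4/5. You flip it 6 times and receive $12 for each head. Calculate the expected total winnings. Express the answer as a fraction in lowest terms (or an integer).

E[#heads] = 6·4/5 = 24/5 (linearity over flips).
E[winnings] = 12·24/5 = 288/5.

288/5 dollars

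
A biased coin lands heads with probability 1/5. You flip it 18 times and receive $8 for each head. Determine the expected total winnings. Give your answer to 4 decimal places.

E[#heads] = 18·1/5 = 18/5 (linearity over flips).
E[winnings] = 8·18/5 = 144/5.
≈ 28.8000

$28.8000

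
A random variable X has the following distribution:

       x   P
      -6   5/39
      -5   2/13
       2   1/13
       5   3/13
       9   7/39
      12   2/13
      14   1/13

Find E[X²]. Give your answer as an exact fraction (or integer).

E[X²] = (5/39)·36 + (2/13)·25 + (1/13)·4 + (3/13)·25 + (7/39)·81 + (2/13)·144 + (1/13)·196
     = 862/13

862/13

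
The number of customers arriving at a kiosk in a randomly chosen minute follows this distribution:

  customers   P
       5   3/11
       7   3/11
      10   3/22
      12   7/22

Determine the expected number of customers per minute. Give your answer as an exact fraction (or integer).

93/11

E[X] = (3/11)·5 + (3/11)·7 + (3/22)·10 + (7/22)·12
     = 93/11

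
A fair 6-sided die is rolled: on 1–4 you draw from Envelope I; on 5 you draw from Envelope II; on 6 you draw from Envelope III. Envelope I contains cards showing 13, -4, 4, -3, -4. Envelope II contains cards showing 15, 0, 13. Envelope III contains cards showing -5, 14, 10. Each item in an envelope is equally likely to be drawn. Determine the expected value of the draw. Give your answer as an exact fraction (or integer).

307/90

E[X | Envelope I] = (13 − 4 + 4 − 3 − 4)/5 = 6/5
E[X | Envelope II] = (15 + 0 + 13)/3 = 28/3
E[X | Envelope III] = (-5 + 14 + 10)/3 = 19/3
E[X] = (2/3)·6/5 + (1/6)·28/3 + (1/6)·19/3 = 307/90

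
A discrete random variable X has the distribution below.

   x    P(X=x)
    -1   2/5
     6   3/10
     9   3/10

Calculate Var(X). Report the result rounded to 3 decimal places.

E[X] = (2/5)·(-1) + (3/10)·6 + (3/10)·9 = 41/10
E[X²] = (2/5)·1 + (3/10)·36 + (3/10)·81 = 71/2
Var(X) = 71/2 − (41/10)² = 1869/100 ≈ 18.690

18.690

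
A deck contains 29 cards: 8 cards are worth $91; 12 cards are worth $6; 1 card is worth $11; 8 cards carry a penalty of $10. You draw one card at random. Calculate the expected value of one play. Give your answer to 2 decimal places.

E[payout] = (8/29)·91 + (12/29)·6 + (1/29)·11 + (8/29)·(-10) = 731/29
≈ $25.21

$25.21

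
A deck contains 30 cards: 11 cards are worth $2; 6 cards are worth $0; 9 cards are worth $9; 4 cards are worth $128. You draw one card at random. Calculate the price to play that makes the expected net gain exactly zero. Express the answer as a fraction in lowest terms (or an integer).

41/2 dollars

E[payout] = (11/30)·2 + (6/30)·0 + (9/30)·9 + (4/30)·128 = 41/2
Fair fee = E[payout] = 41/2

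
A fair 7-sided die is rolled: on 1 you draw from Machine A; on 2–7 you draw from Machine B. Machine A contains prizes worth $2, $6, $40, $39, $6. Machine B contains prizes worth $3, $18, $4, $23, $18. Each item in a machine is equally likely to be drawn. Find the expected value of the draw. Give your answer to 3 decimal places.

$13.971

E[X | Machine A] = (2 + 6 + 40 + 39 + 6)/5 = 93/5
E[X | Machine B] = (3 + 18 + 4 + 23 + 18)/5 = 66/5
E[X] = (1/7)·93/5 + (6/7)·66/5 = 489/35 ≈ 13.971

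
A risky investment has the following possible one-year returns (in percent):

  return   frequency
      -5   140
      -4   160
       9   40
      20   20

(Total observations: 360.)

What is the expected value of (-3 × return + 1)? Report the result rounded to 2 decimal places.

5.83

Total = 360, so P(return=-5) = 140/360, etc.
E[-3x+1] = (7/18)·16 + (4/9)·13 + (1/9)·(-26) + (1/18)·(-59)
     = 35/6 ≈ 5.83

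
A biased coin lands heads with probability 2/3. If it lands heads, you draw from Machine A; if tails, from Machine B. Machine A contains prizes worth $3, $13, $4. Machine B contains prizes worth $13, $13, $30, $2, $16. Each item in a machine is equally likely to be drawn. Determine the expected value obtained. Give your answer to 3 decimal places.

E[X | Machine A] = (3 + 13 + 4)/3 = 20/3
E[X | Machine B] = (13 + 13 + 30 + 2 + 16)/5 = 74/5
E[X] = (2/3)·20/3 + (1/3)·74/5 = 422/45 ≈ 9.378

$9.378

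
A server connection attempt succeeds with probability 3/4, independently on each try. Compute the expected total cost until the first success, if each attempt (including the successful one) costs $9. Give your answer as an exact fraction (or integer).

E[#attempts] = 1/p = 4/3; E[cost] = 9·4/3 = 12.

$12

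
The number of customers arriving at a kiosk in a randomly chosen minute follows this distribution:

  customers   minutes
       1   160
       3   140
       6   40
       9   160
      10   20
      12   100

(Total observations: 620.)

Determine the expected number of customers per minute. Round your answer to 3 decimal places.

5.903

Total = 620, so P(customers=1) = 160/620, etc.
E[X] = (8/31)·1 + (7/31)·3 + (2/31)·6 + (8/31)·9 + (1/31)·10 + (5/31)·12
     = 183/31 ≈ 5.903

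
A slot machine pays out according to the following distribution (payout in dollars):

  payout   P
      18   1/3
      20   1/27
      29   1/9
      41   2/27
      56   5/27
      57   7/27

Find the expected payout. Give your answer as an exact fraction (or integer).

E[X] = (1/3)·18 + (1/27)·20 + (1/9)·29 + (2/27)·41 + (5/27)·56 + (7/27)·57
     = 1030/27

1030/27 dollars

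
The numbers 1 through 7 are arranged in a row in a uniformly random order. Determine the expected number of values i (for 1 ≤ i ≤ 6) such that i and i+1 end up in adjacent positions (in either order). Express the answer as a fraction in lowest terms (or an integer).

12/7

For each i ∈ {1,…,6}, let Xᵢ = 1 if i and i+1 are adjacent. P(Xᵢ=1) = 2·(7−1)!/7! = 2/7.
By linearity, E[ΣXᵢ] = (6)·(2/7) = 12/7.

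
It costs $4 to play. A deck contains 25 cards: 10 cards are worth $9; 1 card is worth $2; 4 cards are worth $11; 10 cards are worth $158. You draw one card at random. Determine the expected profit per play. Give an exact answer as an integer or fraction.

E[payout] = (10/25)·9 + (1/25)·2 + (4/25)·11 + (10/25)·158 = 1716/25
Expected profit = 1716/25 − 4 = 1616/25

1616/25 dollars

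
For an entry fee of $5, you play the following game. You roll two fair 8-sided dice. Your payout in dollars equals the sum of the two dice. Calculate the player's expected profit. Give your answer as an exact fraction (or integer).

$4

Distribution of the sum of the two dice: 2 w.p. 1/64, 3 w.p. 1/32, 4 w.p. 3/64, 5 w.p. 1/16, 6 w.p. 5/64, 7 w.p. 3/32, …
E[payout] = (1/64)·2 + (1/32)·3 + (3/64)·4 + (1/16)·5 + (5/64)·6 + (3/32)·7 + (7/64)·8 + (1/8)·9 + (7/64)·10 + (3/32)·11 + (5/64)·12 + (1/16)·13 + (3/64)·14 + (1/32)·15 + (1/64)·16 = 9
Expected profit = 9 − 5 = 4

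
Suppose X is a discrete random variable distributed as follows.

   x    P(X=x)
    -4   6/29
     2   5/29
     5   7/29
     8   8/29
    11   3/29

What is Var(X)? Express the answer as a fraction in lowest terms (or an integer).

E[X] = (6/29)·(-4) + (5/29)·2 + (7/29)·5 + (8/29)·8 + (3/29)·11 = 118/29
E[X²] = (6/29)·16 + (5/29)·4 + (7/29)·25 + (8/29)·64 + (3/29)·121 = 1166/29
Var(X) = 1166/29 − (118/29)² = 19890/841

19890/841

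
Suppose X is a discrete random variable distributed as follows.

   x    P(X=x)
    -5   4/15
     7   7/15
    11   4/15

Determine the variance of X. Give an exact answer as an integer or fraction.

8576/225

E[X] = (4/15)·(-5) + (7/15)·7 + (4/15)·11 = 73/15
E[X²] = (4/15)·25 + (7/15)·49 + (4/15)·121 = 309/5
Var(X) = 309/5 − (73/15)² = 8576/225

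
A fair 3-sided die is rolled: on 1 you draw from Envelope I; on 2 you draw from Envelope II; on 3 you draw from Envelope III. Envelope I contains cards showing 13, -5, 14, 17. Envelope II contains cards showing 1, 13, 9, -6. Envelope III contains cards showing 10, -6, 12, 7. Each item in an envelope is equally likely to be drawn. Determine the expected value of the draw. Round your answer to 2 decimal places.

E[X | Envelope I] = (13 − 5 + 14 + 17)/4 = 39/4
E[X | Envelope II] = (1 + 13 + 9 − 6)/4 = 17/4
E[X | Envelope III] = (10 − 6 + 12 + 7)/4 = 23/4
E[X] = (1/3)·39/4 + (1/3)·17/4 + (1/3)·23/4 = 79/12 ≈ 6.58

6.58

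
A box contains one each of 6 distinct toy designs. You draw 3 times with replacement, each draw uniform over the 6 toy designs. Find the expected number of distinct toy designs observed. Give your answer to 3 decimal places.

2.528

Let Xⱼ=1 if type j appears at least once. P(Xⱼ=1) = 1 − ((6−1)/6)^3 = 91/216.
E[#distinct] = 6·91/216 = 91/36.
≈ 2.528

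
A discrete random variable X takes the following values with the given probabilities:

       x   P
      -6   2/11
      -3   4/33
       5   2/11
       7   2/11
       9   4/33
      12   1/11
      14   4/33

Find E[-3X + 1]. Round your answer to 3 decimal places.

-12.818

E[-3x+1] = (2/11)·19 + (4/33)·10 + (2/11)·(-14) + (2/11)·(-20) + (4/33)·(-26) + (1/11)·(-35) + (4/33)·(-41)
     = -141/11 ≈ -12.818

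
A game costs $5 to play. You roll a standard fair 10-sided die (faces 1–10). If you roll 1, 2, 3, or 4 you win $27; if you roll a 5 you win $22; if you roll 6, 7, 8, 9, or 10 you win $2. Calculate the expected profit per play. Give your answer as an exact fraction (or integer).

$9

E[payout] = (1/2)·2 + (1/10)·22 + (2/5)·27 = 14
Expected profit = 14 − 5 = 9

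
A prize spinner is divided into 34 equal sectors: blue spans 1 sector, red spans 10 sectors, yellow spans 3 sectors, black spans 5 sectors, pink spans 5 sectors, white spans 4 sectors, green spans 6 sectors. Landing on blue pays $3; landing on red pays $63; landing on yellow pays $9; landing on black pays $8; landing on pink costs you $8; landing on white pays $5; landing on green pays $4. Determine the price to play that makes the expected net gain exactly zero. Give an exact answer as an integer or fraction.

352/17 dollars

E[payout] = (1/34)·3 + (10/34)·63 + (3/34)·9 + (5/34)·8 + (5/34)·(-8) + (4/34)·5 + (6/34)·4 = 352/17
Fair fee = E[payout] = 352/17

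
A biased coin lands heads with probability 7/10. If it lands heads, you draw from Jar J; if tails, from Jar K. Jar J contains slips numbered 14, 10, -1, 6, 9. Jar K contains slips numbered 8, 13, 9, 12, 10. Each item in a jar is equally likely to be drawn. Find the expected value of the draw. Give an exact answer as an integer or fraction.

E[X | Jar J] = (14 + 10 − 1 + 6 + 9)/5 = 38/5
E[X | Jar K] = (8 + 13 + 9 + 12 + 10)/5 = 52/5
E[X] = (7/10)·38/5 + (3/10)·52/5 = 211/25

211/25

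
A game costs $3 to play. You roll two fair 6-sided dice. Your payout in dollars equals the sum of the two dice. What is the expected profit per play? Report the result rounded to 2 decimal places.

$4.00

Distribution of the sum of the two dice: 2 w.p. 1/36, 3 w.p. 1/18, 4 w.p. 1/12, 5 w.p. 1/9, 6 w.p. 5/36, 7 w.p. 1/6, …
E[payout] = (1/36)·2 + (1/18)·3 + (1/12)·4 + (1/9)·5 + (5/36)·6 + (1/6)·7 + (5/36)·8 + (1/9)·9 + (1/12)·10 + (1/18)·11 + (1/36)·12 = 7
Expected profit = 7 − 3 = 4 ≈ $4.00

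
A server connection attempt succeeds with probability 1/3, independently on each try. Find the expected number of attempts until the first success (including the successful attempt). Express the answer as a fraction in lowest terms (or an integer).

3

For a geometric distribution, E[trials] = 1/p = 1/(1/3) = 3.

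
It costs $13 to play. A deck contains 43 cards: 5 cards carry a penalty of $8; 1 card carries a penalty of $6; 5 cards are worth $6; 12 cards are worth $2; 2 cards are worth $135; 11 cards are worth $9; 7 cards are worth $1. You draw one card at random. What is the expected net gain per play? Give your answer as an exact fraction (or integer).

E[payout] = (5/43)·(-8) + (1/43)·(-6) + (5/43)·6 + (12/43)·2 + (2/43)·135 + (11/43)·9 + (7/43)·1 = 384/43
Expected profit = 384/43 − 13 = -175/43

-175/43 dollars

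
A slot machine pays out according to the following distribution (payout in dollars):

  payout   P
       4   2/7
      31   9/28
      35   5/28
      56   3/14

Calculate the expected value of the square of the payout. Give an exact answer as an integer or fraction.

16859/14

E[X²] = (2/7)·16 + (9/28)·961 + (5/28)·1225 + (3/14)·3136
     = 16859/14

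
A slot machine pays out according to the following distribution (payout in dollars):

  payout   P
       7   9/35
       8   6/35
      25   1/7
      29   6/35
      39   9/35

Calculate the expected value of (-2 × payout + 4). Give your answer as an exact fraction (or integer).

E[-2x+4] = (9/35)·(-10) + (6/35)·(-12) + (1/7)·(-46) + (6/35)·(-54) + (9/35)·(-74)
     = -1382/35

-1382/35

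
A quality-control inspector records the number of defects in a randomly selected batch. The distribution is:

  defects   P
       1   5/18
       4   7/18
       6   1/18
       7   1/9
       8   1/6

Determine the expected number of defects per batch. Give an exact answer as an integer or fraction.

E[X] = (5/18)·1 + (7/18)·4 + (1/18)·6 + (1/9)·7 + (1/6)·8
     = 77/18

77/18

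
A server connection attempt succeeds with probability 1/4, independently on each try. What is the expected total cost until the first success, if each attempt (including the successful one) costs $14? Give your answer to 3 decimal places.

E[#attempts] = 1/p = 4; E[cost] = 14·4 = 56.
≈ 56.000

$56.000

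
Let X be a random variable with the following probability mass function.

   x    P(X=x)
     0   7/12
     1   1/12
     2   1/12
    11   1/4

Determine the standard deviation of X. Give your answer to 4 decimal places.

E[X] = 3, E[X²] = 92/3
Var(X) = E[X²] − (E[X])² = 92/3 − 9 = 65/3
SD(X) = √(65/3) ≈ 4.6547

4.6547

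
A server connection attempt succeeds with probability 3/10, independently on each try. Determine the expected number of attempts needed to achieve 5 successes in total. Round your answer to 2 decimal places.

16.67

By linearity (sum of 5 independent geometric waits), E[trials] = 5/p = 5/(3/10) = 50/3.
≈ 16.67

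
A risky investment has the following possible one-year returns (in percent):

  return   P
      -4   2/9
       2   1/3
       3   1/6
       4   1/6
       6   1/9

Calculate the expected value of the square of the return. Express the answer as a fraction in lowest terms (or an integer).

E[X²] = (2/9)·16 + (1/3)·4 + (1/6)·9 + (1/6)·16 + (1/9)·36
     = 235/18

235/18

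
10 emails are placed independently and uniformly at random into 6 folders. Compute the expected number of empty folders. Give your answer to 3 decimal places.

0.969

Let Xⱼ=1 if folder j is empty. P(Xⱼ=1) = ((6-1)/6)^10 = 9765625/60466176.
By linearity, E[#empty] = 6·9765625/60466176 = 9765625/10077696.
≈ 0.969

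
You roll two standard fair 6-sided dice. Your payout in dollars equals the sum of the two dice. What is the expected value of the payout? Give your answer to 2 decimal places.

$7.00

Distribution of the sum of the two dice: 2 w.p. 1/36, 3 w.p. 1/18, 4 w.p. 1/12, 5 w.p. 1/9, 6 w.p. 5/36, 7 w.p. 1/6, …
E[payout] = (1/36)·2 + (1/18)·3 + (1/12)·4 + (1/9)·5 + (5/36)·6 + (1/6)·7 + (5/36)·8 + (1/9)·9 + (1/12)·10 + (1/18)·11 + (1/36)·12 = 7
≈ $7.00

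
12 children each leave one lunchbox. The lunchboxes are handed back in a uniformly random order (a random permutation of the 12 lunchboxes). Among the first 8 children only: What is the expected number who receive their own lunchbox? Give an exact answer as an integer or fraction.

Let Xᵢ = 1 if person i gets their own lunchbox. For each i, P(Xᵢ=1) = 1/12.
By linearity of expectation, E[X₁+…+X_8] = 8·(1/12) = 2/3.

2/3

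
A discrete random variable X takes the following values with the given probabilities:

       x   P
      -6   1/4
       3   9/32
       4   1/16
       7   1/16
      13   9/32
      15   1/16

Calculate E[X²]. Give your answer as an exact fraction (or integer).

1235/16

E[X²] = (1/4)·36 + (9/32)·9 + (1/16)·16 + (1/16)·49 + (9/32)·169 + (1/16)·225
     = 1235/16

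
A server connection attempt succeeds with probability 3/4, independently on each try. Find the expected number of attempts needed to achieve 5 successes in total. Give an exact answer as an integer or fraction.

20/3

By linearity (sum of 5 independent geometric waits), E[trials] = 5/p = 5/(3/4) = 20/3.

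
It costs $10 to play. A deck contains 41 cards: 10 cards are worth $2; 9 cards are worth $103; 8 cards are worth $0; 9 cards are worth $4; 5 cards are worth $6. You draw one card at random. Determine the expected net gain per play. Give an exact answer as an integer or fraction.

603/41 dollars

E[payout] = (10/41)·2 + (9/41)·103 + (8/41)·0 + (9/41)·4 + (5/41)·6 = 1013/41
Expected profit = 1013/41 − 10 = 603/41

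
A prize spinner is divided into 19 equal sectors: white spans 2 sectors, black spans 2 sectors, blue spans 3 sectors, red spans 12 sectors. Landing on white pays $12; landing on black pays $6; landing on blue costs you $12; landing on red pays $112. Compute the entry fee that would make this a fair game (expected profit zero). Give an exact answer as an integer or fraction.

E[payout] = (2/19)·12 + (2/19)·6 + (3/19)·(-12) + (12/19)·112 = 1344/19
Fair fee = E[payout] = 1344/19

1344/19 dollars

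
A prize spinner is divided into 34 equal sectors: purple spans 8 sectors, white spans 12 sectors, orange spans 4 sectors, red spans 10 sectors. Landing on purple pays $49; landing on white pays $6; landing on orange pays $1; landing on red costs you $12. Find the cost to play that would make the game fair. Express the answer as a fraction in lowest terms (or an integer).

E[payout] = (8/34)·49 + (12/34)·6 + (4/34)·1 + (10/34)·(-12) = 174/17
Fair fee = E[payout] = 174/17

174/17 dollars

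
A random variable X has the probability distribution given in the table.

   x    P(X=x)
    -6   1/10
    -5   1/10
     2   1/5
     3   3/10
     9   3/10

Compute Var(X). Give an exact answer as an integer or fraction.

2549/100

E[X] = (1/10)·(-6) + (1/10)·(-5) + (1/5)·2 + (3/10)·3 + (3/10)·9 = 29/10
E[X²] = (1/10)·36 + (1/10)·25 + (1/5)·4 + (3/10)·9 + (3/10)·81 = 339/10
Var(X) = 339/10 − (29/10)² = 2549/100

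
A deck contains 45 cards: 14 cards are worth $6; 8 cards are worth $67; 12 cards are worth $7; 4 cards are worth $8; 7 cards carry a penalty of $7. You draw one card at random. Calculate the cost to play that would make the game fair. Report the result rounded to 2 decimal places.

E[payout] = (14/45)·6 + (8/45)·67 + (12/45)·7 + (4/45)·8 + (7/45)·(-7) = 229/15
Fair fee = E[payout] = 229/15 ≈ $15.27

$15.27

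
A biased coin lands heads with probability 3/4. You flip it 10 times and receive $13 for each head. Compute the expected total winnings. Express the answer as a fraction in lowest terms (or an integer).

E[#heads] = 10·3/4 = 15/2 (linearity over flips).
E[winnings] = 13·15/2 = 195/2.

195/2 dollars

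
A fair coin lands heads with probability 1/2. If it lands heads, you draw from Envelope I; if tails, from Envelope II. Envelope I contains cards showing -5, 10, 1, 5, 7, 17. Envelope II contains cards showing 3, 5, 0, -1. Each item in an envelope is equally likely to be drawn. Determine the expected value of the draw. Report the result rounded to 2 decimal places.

E[X | Envelope I] = (-5 + 10 + 1 + 5 + 7 + 17)/6 = 35/6
E[X | Envelope II] = (3 + 5 + 0 − 1)/4 = 7/4
E[X] = (1/2)·35/6 + (1/2)·7/4 = 91/24 ≈ 3.79

3.79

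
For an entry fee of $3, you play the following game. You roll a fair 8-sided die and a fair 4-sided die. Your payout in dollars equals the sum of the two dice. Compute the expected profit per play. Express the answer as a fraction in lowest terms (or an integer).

Distribution of the sum of the two dice: 2 w.p. 1/32, 3 w.p. 1/16, 4 w.p. 3/32, 5 w.p. 1/8, 6 w.p. 1/8, 7 w.p. 1/8, …
E[payout] = (1/32)·2 + (1/16)·3 + (3/32)·4 + (1/8)·5 + (1/8)·6 + (1/8)·7 + (1/8)·8 + (1/8)·9 + (3/32)·10 + (1/16)·11 + (1/32)·12 = 7
Expected profit = 7 − 3 = 4

$4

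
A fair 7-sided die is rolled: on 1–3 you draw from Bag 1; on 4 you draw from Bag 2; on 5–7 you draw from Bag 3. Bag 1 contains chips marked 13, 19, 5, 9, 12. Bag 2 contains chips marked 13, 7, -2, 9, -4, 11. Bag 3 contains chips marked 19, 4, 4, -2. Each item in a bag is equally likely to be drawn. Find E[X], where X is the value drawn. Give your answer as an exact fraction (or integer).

3553/420

E[X | Bag 1] = (13 + 19 + 5 + 9 + 12)/5 = 58/5
E[X | Bag 2] = (13 + 7 − 2 + 9 − 4 + 11)/6 = 17/3
E[X | Bag 3] = (19 + 4 + 4 − 2)/4 = 25/4
E[X] = (3/7)·58/5 + (1/7)·17/3 + (3/7)·25/4 = 3553/420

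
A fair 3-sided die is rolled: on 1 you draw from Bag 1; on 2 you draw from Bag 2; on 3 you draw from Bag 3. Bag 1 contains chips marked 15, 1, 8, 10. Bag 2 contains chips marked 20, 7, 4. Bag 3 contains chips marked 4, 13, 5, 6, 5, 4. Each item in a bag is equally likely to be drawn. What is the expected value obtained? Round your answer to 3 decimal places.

8.333

E[X | Bag 1] = (15 + 1 + 8 + 10)/4 = 17/2
E[X | Bag 2] = (20 + 7 + 4)/3 = 31/3
E[X | Bag 3] = (4 + 13 + 5 + 6 + 5 + 4)/6 = 37/6
E[X] = (1/3)·17/2 + (1/3)·31/3 + (1/3)·37/6 = 25/3 ≈ 8.333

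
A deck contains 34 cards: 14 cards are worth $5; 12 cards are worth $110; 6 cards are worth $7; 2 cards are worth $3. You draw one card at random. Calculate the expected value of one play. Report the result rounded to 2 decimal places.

$42.29

E[payout] = (14/34)·5 + (12/34)·110 + (6/34)·7 + (2/34)·3 = 719/17
≈ $42.29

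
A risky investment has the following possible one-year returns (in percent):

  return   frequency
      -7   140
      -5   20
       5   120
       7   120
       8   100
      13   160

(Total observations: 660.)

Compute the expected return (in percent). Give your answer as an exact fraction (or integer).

Total = 660, so P(return=-7) = 140/660, etc.
E[X] = (7/33)·(-7) + (1/33)·(-5) + (2/11)·5 + (2/11)·7 + (5/33)·8 + (8/33)·13
     = 54/11

54/11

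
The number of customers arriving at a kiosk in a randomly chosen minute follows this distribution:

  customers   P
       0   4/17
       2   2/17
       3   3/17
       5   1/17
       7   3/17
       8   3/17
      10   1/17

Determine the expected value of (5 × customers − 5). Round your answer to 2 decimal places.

16.47

E[5x-5] = (4/17)·(-5) + (2/17)·5 + (3/17)·10 + (1/17)·20 + (3/17)·30 + (3/17)·35 + (1/17)·45
     = 280/17 ≈ 16.47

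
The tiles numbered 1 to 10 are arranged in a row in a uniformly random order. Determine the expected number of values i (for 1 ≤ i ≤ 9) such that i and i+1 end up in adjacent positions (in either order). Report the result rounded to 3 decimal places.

For each i ∈ {1,…,9}, let Xᵢ = 1 if i and i+1 are adjacent. P(Xᵢ=1) = 2·(10−1)!/10! = 2/10.
By linearity, E[ΣXᵢ] = (9)·(2/10) = 9/5.
≈ 1.800

1.800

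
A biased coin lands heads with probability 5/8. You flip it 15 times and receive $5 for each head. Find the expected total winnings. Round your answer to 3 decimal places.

$46.875

E[#heads] = 15·5/8 = 75/8 (linearity over flips).
E[winnings] = 5·75/8 = 375/8.
≈ 46.875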